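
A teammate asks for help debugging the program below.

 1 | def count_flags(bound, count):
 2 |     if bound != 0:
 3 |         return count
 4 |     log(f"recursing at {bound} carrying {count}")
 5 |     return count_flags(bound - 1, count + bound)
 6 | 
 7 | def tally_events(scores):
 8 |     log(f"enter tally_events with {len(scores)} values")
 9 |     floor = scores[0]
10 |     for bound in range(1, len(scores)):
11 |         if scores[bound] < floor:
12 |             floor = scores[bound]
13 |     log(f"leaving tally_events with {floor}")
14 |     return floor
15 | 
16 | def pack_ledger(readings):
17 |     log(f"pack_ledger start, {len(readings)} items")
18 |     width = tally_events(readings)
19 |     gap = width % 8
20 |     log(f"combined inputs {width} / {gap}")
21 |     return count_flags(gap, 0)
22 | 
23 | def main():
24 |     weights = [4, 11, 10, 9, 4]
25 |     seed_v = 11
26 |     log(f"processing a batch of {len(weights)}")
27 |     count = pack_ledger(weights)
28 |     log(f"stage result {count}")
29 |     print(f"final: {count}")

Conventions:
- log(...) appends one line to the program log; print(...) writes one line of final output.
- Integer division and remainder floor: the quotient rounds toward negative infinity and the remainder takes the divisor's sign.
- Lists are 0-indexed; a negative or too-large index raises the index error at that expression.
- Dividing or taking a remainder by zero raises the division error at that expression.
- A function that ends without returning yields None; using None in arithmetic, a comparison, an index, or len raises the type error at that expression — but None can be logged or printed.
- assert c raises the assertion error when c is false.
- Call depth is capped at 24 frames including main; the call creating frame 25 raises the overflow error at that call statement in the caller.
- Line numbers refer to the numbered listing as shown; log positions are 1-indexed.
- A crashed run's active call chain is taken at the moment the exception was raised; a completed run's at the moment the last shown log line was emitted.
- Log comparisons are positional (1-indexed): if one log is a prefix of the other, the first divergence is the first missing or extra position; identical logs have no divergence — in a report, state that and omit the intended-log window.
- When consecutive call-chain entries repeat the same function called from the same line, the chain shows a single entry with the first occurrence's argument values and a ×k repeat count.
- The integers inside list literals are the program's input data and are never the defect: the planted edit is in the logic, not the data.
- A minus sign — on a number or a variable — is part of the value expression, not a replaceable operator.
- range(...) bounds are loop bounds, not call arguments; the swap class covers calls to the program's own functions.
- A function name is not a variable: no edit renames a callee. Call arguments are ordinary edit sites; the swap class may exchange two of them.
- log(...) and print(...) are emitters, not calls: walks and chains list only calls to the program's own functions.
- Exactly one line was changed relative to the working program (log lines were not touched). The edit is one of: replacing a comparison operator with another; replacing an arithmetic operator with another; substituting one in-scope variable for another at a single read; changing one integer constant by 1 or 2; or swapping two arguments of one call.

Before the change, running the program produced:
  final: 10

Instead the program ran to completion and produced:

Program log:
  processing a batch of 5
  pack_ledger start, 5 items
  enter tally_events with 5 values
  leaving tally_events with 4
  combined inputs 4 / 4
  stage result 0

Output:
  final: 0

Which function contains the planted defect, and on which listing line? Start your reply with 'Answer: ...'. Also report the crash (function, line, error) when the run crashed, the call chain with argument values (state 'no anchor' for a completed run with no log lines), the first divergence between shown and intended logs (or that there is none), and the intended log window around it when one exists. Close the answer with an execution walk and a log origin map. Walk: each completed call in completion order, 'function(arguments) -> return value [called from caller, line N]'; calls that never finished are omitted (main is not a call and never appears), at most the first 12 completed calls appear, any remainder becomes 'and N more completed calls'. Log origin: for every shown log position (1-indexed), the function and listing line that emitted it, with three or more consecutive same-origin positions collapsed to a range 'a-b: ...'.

Answer: the defect is in count_flags at line 2.
The tell: The earliest visible damage is log position 6 — 'stage result 0' rather than the intended 'recursing at 4 carrying 0'.
Call chain: main.
First divergence: at position 6 the run shows 'stage result 0' where the working version logs 'recursing at 4 carrying 0'.
Intended log window:
  4: leaving tally_events with 4
  5: combined inputs 4 / 4
  6: recursing at 4 carrying 0
  7: recursing at 3 carrying 4
Execution walk:
  tally_events([4, 11, 10, 9, 4]) -> 4  [called from pack_ledger, line 18]
  count_flags(4, 0) -> 0  [called from pack_ledger, line 21]
  pack_ledger([4, 11, 10, 9, 4]) -> 0  [called from main, line 27]
Log origin:
  1: logged in main at line 26
  2: logged in pack_ledger at line 17
  3: logged in tally_events at line 8
  4: logged in tally_events at line 13
  5: logged in pack_ledger at line 20
  6: logged in main at line 28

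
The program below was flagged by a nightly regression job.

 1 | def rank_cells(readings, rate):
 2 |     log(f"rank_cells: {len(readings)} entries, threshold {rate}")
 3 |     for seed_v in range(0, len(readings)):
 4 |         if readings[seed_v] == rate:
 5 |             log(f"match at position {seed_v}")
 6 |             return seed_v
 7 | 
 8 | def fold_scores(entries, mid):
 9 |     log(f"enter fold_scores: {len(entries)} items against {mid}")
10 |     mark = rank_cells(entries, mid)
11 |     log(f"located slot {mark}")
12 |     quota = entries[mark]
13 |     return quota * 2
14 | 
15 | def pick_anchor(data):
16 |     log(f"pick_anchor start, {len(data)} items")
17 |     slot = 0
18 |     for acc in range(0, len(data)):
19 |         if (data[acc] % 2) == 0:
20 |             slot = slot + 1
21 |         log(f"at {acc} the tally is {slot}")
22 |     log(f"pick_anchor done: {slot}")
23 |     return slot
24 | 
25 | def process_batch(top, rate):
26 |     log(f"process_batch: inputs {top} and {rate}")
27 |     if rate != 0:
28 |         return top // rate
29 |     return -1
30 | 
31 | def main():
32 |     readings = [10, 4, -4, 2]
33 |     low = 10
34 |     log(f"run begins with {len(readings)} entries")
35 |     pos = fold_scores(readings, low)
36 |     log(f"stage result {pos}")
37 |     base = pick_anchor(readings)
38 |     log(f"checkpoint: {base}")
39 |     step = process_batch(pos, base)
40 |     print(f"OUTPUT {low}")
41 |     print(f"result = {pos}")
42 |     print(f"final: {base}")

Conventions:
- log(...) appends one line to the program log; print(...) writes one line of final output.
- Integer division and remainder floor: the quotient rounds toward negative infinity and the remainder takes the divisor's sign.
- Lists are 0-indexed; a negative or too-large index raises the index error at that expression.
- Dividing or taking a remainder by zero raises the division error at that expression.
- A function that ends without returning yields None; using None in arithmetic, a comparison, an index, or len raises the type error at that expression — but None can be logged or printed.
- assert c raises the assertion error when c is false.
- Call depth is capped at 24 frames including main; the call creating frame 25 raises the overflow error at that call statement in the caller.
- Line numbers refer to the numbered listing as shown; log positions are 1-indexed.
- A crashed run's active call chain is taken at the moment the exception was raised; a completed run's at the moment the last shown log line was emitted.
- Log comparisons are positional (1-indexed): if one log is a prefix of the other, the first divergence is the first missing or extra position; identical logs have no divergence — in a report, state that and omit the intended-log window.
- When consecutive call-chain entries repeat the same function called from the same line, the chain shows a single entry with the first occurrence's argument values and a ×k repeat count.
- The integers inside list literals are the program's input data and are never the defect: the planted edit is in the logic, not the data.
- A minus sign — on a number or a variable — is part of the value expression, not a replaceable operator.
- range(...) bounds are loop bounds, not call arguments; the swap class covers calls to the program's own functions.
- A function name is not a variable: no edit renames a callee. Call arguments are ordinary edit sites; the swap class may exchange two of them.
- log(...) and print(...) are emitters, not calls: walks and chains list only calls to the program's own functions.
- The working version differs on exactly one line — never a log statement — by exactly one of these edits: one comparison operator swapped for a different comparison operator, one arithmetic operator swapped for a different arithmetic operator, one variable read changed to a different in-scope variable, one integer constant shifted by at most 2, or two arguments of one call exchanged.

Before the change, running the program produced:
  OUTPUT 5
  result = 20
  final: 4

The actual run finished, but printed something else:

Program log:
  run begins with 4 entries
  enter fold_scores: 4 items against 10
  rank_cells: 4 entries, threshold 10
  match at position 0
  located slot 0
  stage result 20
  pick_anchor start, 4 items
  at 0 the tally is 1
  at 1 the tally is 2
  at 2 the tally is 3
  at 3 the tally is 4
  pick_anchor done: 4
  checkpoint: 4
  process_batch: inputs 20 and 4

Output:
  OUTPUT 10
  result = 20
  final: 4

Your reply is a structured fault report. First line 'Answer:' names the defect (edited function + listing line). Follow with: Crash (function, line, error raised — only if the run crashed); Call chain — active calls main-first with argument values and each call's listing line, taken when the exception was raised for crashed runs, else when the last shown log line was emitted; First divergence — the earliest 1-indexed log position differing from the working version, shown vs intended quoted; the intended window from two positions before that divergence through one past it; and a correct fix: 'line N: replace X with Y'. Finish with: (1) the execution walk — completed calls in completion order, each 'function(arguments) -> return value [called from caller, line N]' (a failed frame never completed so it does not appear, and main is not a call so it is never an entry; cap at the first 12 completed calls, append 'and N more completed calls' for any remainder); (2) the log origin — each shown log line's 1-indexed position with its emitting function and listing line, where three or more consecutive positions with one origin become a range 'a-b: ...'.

Answer: the defect is in main at line 40.
Key observation: Log streams are identical — the defect surfaces only in the printed output.
Call chain: main -> process_batch(20, 4) (called at line 39).
First divergence: none (the log streams are identical).
Execution walk:
  rank_cells([10, 4, -4, 2], 10) -> 0  [called from fold_scores, line 10]
  fold_scores([10, 4, -4, 2], 10) -> 20  [called from main, line 35]
  pick_anchor([10, 4, -4, 2]) -> 4  [called from main, line 37]
  process_batch(20, 4) -> 5  [called from main, line 39]
Log origin:
  1: logged in main at line 34
  2: logged in fold_scores at line 9
  3: logged in rank_cells at line 2
  4: logged in rank_cells at line 5
  5: logged in fold_scores at line 11
  6: logged in main at line 36
  7: logged in pick_anchor at line 16
  8-11: logged in pick_anchor at line 21
  12: logged in pick_anchor at line 22
  13: logged in main at line 38
  14: logged in process_batch at line 26
A correct fix: line 40: replace `low` with `step`.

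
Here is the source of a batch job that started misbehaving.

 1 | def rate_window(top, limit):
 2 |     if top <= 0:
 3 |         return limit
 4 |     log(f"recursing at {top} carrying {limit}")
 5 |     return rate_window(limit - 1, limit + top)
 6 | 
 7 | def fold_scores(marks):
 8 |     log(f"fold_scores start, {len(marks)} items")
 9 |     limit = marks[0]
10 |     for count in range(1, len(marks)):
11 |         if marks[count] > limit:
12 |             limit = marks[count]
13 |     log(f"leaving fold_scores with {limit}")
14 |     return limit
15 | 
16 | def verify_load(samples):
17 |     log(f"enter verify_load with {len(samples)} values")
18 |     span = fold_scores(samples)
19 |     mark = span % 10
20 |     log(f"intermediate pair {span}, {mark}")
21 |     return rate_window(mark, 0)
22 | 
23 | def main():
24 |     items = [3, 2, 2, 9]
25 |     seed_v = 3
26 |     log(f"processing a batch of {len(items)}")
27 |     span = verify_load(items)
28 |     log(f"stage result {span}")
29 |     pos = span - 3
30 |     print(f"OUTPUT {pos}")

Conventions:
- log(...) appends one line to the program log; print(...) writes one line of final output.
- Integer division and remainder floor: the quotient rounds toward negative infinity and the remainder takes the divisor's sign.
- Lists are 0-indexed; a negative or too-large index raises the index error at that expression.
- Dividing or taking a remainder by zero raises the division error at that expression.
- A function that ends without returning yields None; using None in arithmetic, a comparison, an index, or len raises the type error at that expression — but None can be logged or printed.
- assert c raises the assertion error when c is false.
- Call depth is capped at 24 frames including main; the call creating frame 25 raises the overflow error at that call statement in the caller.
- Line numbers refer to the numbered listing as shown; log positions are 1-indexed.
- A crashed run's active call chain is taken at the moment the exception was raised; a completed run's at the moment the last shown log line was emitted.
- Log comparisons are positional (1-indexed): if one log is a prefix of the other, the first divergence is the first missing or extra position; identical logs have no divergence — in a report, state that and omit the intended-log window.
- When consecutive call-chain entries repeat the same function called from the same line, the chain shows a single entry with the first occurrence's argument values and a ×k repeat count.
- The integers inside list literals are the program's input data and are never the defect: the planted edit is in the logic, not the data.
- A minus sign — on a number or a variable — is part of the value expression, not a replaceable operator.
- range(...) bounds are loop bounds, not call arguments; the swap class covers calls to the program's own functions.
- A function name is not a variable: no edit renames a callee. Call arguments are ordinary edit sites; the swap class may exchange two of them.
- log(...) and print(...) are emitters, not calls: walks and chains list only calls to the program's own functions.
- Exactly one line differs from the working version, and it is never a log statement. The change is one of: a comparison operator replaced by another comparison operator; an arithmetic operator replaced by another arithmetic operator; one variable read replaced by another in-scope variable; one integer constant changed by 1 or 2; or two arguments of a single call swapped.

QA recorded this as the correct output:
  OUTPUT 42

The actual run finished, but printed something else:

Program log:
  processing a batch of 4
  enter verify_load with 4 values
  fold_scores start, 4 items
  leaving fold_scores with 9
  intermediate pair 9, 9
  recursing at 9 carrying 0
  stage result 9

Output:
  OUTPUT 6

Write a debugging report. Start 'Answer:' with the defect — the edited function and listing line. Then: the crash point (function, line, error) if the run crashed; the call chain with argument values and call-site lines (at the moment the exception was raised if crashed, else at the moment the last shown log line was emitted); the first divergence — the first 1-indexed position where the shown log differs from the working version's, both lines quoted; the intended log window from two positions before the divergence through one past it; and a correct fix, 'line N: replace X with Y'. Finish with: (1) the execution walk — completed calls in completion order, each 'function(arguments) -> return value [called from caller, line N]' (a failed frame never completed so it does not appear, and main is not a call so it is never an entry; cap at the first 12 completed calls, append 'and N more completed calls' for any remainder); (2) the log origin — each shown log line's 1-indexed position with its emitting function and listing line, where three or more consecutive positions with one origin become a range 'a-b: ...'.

Answer: the defect is in rate_window at line 5.
The tell: Log line 7 is where behavior first shows: 'stage result 9' appears instead of 'recursing at 8 carrying 9'.
Call chain: main.
First divergence: position 7; shown 'stage result 9' vs intended 'recursing at 8 carrying 9'.
Intended log window:
  5: intermediate pair 9, 9
  6: recursing at 9 carrying 0
  7: recursing at 8 carrying 9
  8: recursing at 7 carrying 17
Execution walk:
  fold_scores([3, 2, 2, 9]) -> 9  [called from verify_load, line 18]
  rate_window(-1, 9) -> 9  [called from rate_window, line 5]
  rate_window(9, 0) -> 9  [called from verify_load, line 21]
  verify_load([3, 2, 2, 9]) -> 9  [called from main, line 27]
Origin of each log line:
  1: emitted by main (line 26)
  2: emitted by verify_load (line 17)
  3: emitted by fold_scores (line 8)
  4: emitted by fold_scores (line 13)
  5: emitted by verify_load (line 20)
  6: emitted by rate_window (line 4)
  7: emitted by main (line 28)
A correct fix: line 5: replace `limit - 1` with `top - 1`.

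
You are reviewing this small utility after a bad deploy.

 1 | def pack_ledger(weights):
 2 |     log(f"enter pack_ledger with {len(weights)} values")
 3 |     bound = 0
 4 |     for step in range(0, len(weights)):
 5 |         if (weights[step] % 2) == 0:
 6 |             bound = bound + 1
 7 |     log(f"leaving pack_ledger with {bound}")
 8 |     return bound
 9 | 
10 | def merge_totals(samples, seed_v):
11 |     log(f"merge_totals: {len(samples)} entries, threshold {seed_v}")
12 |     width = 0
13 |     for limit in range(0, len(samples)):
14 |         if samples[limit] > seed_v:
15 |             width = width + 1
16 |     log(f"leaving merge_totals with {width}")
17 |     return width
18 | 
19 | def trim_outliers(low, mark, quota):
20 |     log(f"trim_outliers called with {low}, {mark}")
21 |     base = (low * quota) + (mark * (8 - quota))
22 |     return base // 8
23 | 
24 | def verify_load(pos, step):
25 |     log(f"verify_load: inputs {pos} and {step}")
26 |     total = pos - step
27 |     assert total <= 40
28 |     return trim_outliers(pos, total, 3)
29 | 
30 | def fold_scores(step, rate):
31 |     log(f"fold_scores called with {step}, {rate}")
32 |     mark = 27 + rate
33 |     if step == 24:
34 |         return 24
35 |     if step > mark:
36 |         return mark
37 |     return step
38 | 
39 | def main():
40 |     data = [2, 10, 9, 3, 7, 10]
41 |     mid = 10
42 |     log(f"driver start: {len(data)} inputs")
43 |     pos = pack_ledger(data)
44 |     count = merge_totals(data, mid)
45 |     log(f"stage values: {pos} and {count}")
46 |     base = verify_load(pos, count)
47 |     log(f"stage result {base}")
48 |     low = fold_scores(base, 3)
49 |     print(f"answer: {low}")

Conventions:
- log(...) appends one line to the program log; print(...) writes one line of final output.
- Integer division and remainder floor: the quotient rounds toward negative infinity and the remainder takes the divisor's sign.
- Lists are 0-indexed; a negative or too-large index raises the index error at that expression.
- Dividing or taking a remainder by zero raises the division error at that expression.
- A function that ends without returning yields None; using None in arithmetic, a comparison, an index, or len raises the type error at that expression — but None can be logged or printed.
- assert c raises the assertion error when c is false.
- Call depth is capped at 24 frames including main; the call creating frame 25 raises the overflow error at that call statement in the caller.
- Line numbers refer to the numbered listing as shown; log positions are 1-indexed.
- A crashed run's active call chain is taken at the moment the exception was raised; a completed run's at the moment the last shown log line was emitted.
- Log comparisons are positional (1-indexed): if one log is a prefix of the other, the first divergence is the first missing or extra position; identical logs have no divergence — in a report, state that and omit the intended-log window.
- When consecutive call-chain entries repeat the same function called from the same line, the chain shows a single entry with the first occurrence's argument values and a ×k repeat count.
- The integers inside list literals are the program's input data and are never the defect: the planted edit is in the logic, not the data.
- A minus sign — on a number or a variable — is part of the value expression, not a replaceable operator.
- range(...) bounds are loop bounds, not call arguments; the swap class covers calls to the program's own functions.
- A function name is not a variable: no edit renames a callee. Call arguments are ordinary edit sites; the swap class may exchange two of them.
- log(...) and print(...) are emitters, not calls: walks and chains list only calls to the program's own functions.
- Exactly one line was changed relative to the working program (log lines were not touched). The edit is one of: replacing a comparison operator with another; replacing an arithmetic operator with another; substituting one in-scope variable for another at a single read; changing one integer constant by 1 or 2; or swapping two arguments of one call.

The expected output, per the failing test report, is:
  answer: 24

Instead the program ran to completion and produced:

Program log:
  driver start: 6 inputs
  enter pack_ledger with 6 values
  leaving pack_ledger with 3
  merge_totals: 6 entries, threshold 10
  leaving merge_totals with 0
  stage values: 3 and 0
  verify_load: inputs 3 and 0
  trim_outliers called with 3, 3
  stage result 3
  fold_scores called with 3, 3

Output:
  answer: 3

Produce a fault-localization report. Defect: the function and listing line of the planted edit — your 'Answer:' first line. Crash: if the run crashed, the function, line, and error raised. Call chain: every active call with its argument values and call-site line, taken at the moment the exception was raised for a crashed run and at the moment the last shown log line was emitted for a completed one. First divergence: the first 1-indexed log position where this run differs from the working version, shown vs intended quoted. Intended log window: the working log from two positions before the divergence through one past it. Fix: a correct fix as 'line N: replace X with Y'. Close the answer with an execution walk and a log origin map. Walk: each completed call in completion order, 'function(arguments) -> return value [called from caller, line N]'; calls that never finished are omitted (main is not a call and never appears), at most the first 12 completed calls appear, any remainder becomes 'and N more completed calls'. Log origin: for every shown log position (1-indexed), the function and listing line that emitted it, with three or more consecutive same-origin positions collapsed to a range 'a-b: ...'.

Answer: the defect is in fold_scores at line 33.
The tell: The logs agree in full; only the final output differs.
Call chain: main -> fold_scores(3, 3) (called at line 48).
First divergence: none — the logs agree in full.
Execution walk:
  pack_ledger([2, 10, 9, 3, 7, 10]) -> 3  [called from main, line 43]
  merge_totals([2, 10, 9, 3, 7, 10], 10) -> 0  [called from main, line 44]
  trim_outliers(3, 3, 3) -> 3  [called from verify_load, line 28]
  verify_load(3, 0) -> 3  [called from main, line 46]
  fold_scores(3, 3) -> 3  [called from main, line 48]
Origin of each log line:
  1: from main, line 42
  2: from pack_ledger, line 2
  3: from pack_ledger, line 7
  4: from merge_totals, line 11
  5: from merge_totals, line 16
  6: from main, line 45
  7: from verify_load, line 25
  8: from trim_outliers, line 20
  9: from main, line 47
  10: from fold_scores, line 31
A correct fix: line 33: replace `==` with `<`.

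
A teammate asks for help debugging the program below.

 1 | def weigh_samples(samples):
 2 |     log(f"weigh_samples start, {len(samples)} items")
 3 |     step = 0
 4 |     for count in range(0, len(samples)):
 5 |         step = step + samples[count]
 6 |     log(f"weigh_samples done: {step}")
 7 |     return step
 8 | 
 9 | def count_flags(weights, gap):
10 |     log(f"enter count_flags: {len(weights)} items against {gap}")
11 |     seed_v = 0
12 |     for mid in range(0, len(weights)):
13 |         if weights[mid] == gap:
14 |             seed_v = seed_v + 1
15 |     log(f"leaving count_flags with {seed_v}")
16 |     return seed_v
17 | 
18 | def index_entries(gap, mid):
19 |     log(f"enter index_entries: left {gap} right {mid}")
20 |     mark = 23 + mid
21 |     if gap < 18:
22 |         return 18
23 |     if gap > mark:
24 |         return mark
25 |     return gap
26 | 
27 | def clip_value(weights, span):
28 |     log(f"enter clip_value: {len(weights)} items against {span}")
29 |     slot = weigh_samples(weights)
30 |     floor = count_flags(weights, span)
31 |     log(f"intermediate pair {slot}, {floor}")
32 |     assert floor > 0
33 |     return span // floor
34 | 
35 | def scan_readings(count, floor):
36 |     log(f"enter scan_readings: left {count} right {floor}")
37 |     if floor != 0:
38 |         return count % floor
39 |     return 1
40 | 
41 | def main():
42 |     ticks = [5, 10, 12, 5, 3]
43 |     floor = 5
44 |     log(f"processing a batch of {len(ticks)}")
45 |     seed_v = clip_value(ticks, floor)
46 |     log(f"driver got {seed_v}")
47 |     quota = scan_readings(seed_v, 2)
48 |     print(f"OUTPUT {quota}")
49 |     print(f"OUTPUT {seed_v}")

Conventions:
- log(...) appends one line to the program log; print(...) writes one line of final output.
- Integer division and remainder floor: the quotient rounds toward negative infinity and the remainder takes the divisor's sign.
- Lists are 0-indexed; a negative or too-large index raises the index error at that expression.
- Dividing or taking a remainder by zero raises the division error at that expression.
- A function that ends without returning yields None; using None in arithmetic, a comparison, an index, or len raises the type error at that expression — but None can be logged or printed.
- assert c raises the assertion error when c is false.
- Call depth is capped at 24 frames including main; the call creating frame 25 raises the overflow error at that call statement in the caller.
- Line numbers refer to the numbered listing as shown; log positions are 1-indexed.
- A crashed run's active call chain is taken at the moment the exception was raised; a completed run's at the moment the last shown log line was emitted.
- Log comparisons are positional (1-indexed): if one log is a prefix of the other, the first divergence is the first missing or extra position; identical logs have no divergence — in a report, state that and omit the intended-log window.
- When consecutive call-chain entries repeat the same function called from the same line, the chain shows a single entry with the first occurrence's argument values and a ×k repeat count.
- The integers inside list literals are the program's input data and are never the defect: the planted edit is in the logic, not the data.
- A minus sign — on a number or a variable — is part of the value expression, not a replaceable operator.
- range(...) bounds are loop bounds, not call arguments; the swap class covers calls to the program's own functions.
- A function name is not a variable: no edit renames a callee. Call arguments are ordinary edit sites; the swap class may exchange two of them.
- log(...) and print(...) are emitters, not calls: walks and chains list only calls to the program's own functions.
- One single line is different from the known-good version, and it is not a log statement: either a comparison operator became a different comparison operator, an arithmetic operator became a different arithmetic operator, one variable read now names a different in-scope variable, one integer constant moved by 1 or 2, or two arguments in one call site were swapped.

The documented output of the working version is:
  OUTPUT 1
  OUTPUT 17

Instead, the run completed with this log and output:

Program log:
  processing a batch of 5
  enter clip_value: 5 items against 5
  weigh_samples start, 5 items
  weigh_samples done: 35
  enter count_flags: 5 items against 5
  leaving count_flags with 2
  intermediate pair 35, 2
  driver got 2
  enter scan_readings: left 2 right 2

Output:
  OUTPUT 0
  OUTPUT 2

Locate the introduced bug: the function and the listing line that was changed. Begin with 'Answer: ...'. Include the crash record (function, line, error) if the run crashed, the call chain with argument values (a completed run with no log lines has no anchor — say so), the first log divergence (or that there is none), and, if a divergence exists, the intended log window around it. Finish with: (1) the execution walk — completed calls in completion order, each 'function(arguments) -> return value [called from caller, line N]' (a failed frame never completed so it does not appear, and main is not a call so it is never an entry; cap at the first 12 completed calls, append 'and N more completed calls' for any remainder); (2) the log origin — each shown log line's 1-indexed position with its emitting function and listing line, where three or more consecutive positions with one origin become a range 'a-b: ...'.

Answer: the defect is in clip_value at line 33.
Key observation: Position 8 is the first bad log line: 'driver got 2' should read 'driver got 17'.
Call chain: main -> scan_readings(2, 2) (called at line 47).
First divergence: at position 8 the run shows 'driver got 2' where the working version logs 'driver got 17'.
Intended log window:
  6: leaving count_flags with 2
  7: intermediate pair 35, 2
  8: driver got 17
  9: enter scan_readings: left 17 right 2
Execution walk:
  weigh_samples([5, 10, 12, 5, 3]) -> 35  [called from clip_value, line 29]
  count_flags([5, 10, 12, 5, 3], 5) -> 2  [called from clip_value, line 30]
  clip_value([5, 10, 12, 5, 3], 5) -> 2  [called from main, line 45]
  scan_readings(2, 2) -> 0  [called from main, line 47]
Origin of each log line:
  1 — main, line 44
  2 — clip_value, line 28
  3 — weigh_samples, line 2
  4 — weigh_samples, line 6
  5 — count_flags, line 10
  6 — count_flags, line 15
  7 — clip_value, line 31
  8 — main, line 46
  9 — scan_readings, line 36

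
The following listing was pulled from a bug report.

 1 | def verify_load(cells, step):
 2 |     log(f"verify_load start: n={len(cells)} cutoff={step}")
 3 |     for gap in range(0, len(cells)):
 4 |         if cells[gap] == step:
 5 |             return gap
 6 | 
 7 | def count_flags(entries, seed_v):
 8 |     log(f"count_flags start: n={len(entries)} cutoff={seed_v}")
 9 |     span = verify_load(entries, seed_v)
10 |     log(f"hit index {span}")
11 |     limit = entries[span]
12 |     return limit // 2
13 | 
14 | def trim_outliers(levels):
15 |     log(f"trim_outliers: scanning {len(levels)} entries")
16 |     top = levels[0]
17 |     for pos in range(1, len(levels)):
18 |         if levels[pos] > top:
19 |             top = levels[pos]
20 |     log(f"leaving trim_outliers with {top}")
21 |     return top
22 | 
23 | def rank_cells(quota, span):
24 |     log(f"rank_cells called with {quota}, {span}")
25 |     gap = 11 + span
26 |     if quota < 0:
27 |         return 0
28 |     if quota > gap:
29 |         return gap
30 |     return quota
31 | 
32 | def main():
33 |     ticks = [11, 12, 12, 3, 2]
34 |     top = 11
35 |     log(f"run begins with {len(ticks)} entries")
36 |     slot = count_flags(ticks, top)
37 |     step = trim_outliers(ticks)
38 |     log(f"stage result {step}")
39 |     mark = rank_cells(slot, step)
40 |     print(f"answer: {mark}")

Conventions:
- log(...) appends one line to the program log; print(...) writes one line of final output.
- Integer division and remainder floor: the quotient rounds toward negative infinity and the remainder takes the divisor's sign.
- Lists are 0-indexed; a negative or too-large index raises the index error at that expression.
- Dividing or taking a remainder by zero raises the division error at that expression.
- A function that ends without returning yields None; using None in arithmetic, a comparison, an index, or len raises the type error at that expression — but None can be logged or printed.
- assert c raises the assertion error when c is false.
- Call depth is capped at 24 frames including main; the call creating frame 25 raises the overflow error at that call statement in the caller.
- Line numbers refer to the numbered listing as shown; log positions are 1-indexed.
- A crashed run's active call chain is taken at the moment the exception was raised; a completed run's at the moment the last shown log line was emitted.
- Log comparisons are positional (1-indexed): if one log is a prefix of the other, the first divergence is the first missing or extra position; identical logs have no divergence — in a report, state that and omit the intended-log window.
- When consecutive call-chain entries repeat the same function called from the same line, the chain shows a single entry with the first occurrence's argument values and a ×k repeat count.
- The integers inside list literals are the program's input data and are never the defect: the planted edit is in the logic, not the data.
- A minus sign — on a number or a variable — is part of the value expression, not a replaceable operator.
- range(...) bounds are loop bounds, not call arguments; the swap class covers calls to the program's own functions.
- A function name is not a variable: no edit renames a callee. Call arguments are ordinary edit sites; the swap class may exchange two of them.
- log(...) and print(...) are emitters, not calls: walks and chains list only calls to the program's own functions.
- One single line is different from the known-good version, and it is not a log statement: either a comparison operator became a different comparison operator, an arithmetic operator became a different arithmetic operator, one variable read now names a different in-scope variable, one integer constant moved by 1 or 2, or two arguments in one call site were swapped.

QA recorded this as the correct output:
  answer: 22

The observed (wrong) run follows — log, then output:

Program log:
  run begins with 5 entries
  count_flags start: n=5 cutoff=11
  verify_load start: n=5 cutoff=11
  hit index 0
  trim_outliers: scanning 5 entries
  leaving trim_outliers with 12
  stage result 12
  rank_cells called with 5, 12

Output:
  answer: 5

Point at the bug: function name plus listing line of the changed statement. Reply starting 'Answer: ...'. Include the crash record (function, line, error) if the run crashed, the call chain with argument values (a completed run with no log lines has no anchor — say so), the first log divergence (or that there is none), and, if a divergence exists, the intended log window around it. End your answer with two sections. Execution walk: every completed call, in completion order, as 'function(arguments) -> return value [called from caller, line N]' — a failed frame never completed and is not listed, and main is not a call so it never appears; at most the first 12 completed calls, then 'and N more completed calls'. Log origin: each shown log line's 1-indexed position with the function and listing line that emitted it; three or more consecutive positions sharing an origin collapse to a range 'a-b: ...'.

Answer: the defect is in count_flags at line 12.
Core observation: The log first diverges at position 8: the faulty run prints 'rank_cells called with 5, 12' where the working version prints 'rank_cells called with 22, 12'.
Call chain: main -> rank_cells(5, 12) (called at line 39).
First divergence: position 8 — the shown line 'rank_cells called with 5, 12' should read 'rank_cells called with 22, 12'.
Intended log window:
  6: leaving trim_outliers with 12
  7: stage result 12
  8: rank_cells called with 22, 12
Execution walk:
  verify_load([11, 12, 12, 3, 2], 11) -> 0  [called from count_flags, line 9]
  count_flags([11, 12, 12, 3, 2], 11) -> 5  [called from main, line 36]
  trim_outliers([11, 12, 12, 3, 2]) -> 12  [called from main, line 37]
  rank_cells(5, 12) -> 5  [called from main, line 39]
Log line origins:
  1: logged in main at line 35
  2: logged in count_flags at line 8
  3: logged in verify_load at line 2
  4: logged in count_flags at line 10
  5: logged in trim_outliers at line 15
  6: logged in trim_outliers at line 20
  7: logged in main at line 38
  8: logged in rank_cells at line 24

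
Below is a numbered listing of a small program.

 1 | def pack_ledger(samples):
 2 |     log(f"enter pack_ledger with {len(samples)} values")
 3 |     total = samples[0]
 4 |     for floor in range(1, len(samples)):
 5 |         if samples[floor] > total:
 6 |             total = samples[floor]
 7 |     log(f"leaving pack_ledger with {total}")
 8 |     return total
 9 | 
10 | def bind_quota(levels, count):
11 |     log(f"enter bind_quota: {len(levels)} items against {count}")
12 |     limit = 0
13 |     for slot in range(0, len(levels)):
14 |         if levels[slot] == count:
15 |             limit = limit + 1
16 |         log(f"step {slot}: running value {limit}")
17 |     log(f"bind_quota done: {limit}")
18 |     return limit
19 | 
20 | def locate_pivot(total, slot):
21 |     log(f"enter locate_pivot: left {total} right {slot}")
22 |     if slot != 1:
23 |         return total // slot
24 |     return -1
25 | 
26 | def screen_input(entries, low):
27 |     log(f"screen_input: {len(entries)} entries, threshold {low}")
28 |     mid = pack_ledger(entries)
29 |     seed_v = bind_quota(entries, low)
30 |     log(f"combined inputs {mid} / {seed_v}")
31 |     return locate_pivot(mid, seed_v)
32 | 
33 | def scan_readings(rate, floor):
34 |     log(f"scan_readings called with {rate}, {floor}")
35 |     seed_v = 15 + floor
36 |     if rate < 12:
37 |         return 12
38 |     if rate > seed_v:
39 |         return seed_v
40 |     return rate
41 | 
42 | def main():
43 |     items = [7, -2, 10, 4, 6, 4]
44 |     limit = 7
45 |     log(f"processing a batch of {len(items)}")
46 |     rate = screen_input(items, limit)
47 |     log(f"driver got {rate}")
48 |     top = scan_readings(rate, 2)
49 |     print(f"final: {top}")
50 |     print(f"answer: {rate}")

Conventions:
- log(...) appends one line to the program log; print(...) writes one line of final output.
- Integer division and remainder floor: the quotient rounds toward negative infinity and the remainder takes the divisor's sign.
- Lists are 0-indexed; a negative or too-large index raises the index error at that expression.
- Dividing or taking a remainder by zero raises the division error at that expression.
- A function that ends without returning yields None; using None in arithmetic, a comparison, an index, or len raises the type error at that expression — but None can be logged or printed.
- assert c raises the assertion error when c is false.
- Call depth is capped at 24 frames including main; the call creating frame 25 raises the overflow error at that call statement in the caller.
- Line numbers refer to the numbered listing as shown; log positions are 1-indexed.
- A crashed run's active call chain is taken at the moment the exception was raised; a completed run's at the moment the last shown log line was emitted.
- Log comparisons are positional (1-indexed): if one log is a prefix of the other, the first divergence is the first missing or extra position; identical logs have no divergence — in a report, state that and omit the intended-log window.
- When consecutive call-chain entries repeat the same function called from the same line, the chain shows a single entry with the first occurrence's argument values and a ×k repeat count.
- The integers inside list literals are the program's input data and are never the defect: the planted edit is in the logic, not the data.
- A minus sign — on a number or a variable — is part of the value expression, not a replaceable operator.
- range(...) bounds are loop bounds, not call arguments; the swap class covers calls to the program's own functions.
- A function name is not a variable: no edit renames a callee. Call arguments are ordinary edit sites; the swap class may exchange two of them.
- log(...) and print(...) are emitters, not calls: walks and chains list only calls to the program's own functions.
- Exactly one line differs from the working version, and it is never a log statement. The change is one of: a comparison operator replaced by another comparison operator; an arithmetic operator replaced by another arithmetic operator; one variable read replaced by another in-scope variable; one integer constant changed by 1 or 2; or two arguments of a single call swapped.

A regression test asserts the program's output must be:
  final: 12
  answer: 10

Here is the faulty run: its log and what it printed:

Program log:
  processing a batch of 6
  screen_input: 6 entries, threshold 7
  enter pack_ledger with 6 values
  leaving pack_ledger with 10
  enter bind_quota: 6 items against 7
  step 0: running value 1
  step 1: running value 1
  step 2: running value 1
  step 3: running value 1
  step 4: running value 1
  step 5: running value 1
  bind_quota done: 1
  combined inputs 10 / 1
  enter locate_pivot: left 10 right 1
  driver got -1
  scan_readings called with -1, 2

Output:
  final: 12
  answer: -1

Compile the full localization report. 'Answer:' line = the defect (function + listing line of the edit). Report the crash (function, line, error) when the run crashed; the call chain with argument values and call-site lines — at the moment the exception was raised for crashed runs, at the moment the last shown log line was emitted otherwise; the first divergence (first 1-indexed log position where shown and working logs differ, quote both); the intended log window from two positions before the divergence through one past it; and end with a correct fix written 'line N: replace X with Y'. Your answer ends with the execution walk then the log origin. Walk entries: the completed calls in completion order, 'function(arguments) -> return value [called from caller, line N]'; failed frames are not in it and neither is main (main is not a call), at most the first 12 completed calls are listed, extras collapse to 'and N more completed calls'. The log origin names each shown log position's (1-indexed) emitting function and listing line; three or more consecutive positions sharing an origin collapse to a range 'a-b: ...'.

Answer: the defect is in locate_pivot at line 22.
The tell: Log line 15 is where behavior first shows: 'driver got -1' appears instead of 'driver got 10'.
Call chain: main -> scan_readings(-1, 2) (called at line 48).
First divergence: position 15 — the shown line 'driver got -1' should read 'driver got 10'.
Intended log window:
  13: combined inputs 10 / 1
  14: enter locate_pivot: left 10 right 1
  15: driver got 10
  16: scan_readings called with 10, 2
Execution walk:
  pack_ledger([7, -2, 10, 4, 6, 4]) -> 10  [called from screen_input, line 28]
  bind_quota([7, -2, 10, 4, 6, 4], 7) -> 1  [called from screen_input, line 29]
  locate_pivot(10, 1) -> -1  [called from screen_input, line 31]
  screen_input([7, -2, 10, 4, 6, 4], 7) -> -1  [called from main, line 46]
  scan_readings(-1, 2) -> 12  [called from main, line 48]
Origin of each log line:
  1 — main, line 45
  2 — screen_input, line 27
  3 — pack_ledger, line 2
  4 — pack_ledger, line 7
  5 — bind_quota, line 11
  6-11 — bind_quota, line 16
  12 — bind_quota, line 17
  13 — screen_input, line 30
  14 — locate_pivot, line 21
  15 — main, line 47
  16 — scan_readings, line 34
A correct fix: line 22: replace `1` with `0`.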